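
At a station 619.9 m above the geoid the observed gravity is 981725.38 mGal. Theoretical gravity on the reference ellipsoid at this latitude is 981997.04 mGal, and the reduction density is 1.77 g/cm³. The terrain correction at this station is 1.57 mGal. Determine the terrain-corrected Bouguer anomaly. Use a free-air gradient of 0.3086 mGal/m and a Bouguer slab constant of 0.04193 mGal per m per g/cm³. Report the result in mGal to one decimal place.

Free-air correction = 0.3086 × 619.9 = 191.30 mGal
Free-air anomaly = 981725.38 − 981997.04 + (191.30) = -80.36 mGal
Bouguer slab correction = 0.04193 × 1.77 × 619.9 = 46.01 mGal
Simple Bouguer anomaly = -80.36 − (46.01) = -126.37 mGal
Complete Bouguer anomaly = -126.37 + 1.57 = -124.80 mGal

-124.8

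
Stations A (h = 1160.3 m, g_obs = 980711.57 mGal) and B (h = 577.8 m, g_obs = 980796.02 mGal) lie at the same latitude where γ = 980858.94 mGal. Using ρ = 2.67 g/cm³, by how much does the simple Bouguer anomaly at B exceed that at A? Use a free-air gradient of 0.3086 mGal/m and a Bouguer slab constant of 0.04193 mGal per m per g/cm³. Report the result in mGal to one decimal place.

-30.1

Δg_SB(A) = 980711.57 − 980858.94 + 0.3086×1160.3 − 0.04193×2.67×1160.3 = 80.80 mGal
Δg_SB(B) = 980796.02 − 980858.94 + 0.3086×577.8 − 0.04193×2.67×577.8 = 50.70 mGal
Difference = 50.70 − (80.80) = -30.10 mGal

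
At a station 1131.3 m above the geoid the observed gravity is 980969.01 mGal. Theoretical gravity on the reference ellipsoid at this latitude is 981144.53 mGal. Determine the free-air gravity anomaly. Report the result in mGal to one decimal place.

Free-air correction = 0.3086 × 1131.3 = 349.12 mGal
Free-air anomaly = 980969.01 − 981144.53 + (349.12) = 173.60 mGal

173.6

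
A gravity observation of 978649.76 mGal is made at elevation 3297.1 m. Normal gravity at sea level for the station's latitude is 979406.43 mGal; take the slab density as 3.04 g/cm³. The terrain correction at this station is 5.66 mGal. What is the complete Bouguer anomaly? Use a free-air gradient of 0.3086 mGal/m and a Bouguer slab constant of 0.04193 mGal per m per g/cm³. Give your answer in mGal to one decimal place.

Free-air correction = 0.3086 × 3297.1 = 1017.49 mGal
Free-air anomaly = 978649.76 − 979406.43 + (1017.49) = 260.82 mGal
Bouguer slab correction = 0.04193 × 3.04 × 3297.1 = 420.27 mGal
Simple Bouguer anomaly = 260.82 − (420.27) = -159.45 mGal
Complete Bouguer anomaly = -159.45 + 5.66 = -153.79 mGal

-153.8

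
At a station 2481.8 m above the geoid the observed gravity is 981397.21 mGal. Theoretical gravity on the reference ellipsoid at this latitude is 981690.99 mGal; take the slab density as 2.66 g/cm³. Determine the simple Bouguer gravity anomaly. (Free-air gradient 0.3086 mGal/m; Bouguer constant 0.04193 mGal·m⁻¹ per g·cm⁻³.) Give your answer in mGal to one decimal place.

Free-air correction = 0.3086 × 2481.8 = 765.88 mGal
Free-air anomaly = 981397.21 − 981690.99 + (765.88) = 472.10 mGal
Bouguer slab correction = 0.04193 × 2.66 × 2481.8 = 276.80 mGal
Simple Bouguer anomaly = 472.10 − (276.80) = 195.30 mGal

195.3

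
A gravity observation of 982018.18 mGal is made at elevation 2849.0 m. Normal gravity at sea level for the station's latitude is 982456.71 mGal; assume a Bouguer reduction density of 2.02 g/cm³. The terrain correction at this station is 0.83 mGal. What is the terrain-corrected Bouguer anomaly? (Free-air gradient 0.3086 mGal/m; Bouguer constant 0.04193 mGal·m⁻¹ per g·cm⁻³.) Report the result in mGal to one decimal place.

Free-air correction = 0.3086 × 2849.0 = 879.20 mGal
Free-air anomaly = 982018.18 − 982456.71 + (879.20) = 440.67 mGal
Bouguer slab correction = 0.04193 × 2.02 × 2849.0 = 241.31 mGal
Simple Bouguer anomaly = 440.67 − (241.31) = 199.36 mGal
Complete Bouguer anomaly = 199.36 + 0.83 = 200.19 mGal

200.2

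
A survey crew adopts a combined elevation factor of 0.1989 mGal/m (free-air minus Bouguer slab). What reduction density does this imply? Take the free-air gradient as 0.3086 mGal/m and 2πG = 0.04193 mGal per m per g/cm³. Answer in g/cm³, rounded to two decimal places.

0.1989 = 0.3086 − 0.04193 × ρ
ρ = (0.3086 − 0.1989) / 0.04193 = 2.62 g/cm³

2.62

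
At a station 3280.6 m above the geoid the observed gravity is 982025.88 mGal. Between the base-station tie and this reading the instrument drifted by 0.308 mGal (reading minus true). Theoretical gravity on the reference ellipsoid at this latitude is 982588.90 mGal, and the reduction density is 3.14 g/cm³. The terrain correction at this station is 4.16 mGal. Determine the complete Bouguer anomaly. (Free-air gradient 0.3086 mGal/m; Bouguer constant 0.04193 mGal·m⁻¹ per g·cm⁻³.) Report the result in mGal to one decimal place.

Drift-corrected reading = 982025.88 − (0.308) = 982025.572 mGal
Free-air correction = 0.3086 × 3280.6 = 1012.39 mGal
Free-air anomaly = 982025.572 − 982588.90 + (1012.39) = 449.062 mGal
Bouguer slab correction = 0.04193 × 3.14 × 3280.6 = 431.92 mGal
Simple Bouguer anomaly = 449.062 − (431.92) = 17.142 mGal
Complete Bouguer anomaly = 17.142 + 4.16 = 21.302 mGal

21.3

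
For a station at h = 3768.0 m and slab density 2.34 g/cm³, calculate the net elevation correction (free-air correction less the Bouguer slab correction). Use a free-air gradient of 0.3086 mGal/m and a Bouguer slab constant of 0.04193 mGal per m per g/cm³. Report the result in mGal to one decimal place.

793.1

Combined gradient = 0.3086 − 0.04193 × 2.34 = 0.2104838 mGal/m
Combined elevation correction = 0.2104838 × 3768.0 = 793.1 mGal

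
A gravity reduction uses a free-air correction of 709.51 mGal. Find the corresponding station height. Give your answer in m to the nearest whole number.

h = 709.51 / 0.3086 = 2299.13 m

2299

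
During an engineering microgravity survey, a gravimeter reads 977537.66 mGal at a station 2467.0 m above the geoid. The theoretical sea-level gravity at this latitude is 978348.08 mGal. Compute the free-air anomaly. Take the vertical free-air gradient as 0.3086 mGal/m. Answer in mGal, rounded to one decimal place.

-49.1

Free-air correction = 0.3086 × 2467.0 = 761.32 mGal
Free-air anomaly = 977537.66 − 978348.08 + (761.32) = -49.10 mGal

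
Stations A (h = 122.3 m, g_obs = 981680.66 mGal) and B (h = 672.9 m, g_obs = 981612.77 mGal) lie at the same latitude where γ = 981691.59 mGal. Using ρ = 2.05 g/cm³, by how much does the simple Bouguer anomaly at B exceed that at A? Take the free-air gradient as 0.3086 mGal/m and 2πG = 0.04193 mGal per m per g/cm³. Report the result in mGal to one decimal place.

Δg_SB(A) = 981680.66 − 981691.59 + 0.3086×122.3 − 0.04193×2.05×122.3 = 16.30 mGal
Δg_SB(B) = 981612.77 − 981691.59 + 0.3086×672.9 − 0.04193×2.05×672.9 = 71.00 mGal
Difference = 71.00 − (16.30) = 54.70 mGal

54.7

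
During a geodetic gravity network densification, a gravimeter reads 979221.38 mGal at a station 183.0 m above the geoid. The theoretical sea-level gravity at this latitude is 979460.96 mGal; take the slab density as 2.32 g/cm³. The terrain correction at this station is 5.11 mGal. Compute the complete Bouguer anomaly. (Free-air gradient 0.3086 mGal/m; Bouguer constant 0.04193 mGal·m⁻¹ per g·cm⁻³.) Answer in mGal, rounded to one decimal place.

-195.8

Free-air correction = 0.3086 × 183.0 = 56.47 mGal
Free-air anomaly = 979221.38 − 979460.96 + (56.47) = -183.11 mGal
Bouguer slab correction = 0.04193 × 2.32 × 183.0 = 17.80 mGal
Simple Bouguer anomaly = -183.11 − (17.80) = -200.91 mGal
Complete Bouguer anomaly = -200.91 + 5.11 = -195.80 mGal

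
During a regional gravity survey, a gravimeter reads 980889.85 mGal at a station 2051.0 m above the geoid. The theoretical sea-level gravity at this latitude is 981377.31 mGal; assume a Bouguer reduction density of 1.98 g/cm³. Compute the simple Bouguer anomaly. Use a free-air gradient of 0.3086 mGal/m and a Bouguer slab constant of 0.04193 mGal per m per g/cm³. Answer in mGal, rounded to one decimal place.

-24.8

Free-air correction = 0.3086 × 2051.0 = 632.94 mGal
Free-air anomaly = 980889.85 − 981377.31 + (632.94) = 145.48 mGal
Bouguer slab correction = 0.04193 × 1.98 × 2051.0 = 170.28 mGal
Simple Bouguer anomaly = 145.48 − (170.28) = -24.80 mGal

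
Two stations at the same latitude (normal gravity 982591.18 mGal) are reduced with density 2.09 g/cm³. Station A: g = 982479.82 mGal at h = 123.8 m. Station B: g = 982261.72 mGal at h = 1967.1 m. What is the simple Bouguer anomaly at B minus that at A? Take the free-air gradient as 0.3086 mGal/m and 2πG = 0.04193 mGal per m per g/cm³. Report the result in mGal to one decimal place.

189.2

Δg_SB(A) = 982479.82 − 982591.18 + 0.3086×123.8 − 0.04193×2.09×123.8 = -84.00 mGal
Δg_SB(B) = 982261.72 − 982591.18 + 0.3086×1967.1 − 0.04193×2.09×1967.1 = 105.20 mGal
Difference = 105.20 − (-84.00) = 189.20 mGal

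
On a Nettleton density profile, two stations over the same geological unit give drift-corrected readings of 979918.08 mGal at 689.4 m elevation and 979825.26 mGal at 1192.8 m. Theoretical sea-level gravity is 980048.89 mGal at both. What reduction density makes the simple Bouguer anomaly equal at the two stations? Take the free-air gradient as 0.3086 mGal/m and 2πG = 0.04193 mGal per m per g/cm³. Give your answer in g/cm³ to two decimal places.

2.96

Δg_obs = 979825.26 − 979918.08 = -92.82 mGal over Δh = 1192.8 − 689.4 = 503.4 m
Equal Bouguer anomalies ⇒ Δg_obs + (0.3086 − 0.04193ρ)·Δh = 0
0.3086 − 0.04193ρ = −Δg_obs/Δh = 0.18439
ρ = (0.3086 − 0.18439) / 0.04193 = 2.96 g/cm³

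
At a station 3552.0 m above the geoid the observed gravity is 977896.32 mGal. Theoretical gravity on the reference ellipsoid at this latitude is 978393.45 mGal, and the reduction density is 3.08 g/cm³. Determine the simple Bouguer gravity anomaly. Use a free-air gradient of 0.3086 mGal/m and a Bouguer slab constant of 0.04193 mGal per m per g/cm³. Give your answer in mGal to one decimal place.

Free-air correction = 0.3086 × 3552.0 = 1096.15 mGal
Free-air anomaly = 977896.32 − 978393.45 + (1096.15) = 599.02 mGal
Bouguer slab correction = 0.04193 × 3.08 × 3552.0 = 458.72 mGal
Simple Bouguer anomaly = 599.02 − (458.72) = 140.30 mGal

140.3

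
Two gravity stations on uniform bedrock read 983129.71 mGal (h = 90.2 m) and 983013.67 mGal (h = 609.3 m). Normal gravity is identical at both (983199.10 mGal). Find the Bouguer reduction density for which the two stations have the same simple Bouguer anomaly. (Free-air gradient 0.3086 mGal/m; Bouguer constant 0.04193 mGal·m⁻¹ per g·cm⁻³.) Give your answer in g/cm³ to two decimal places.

2.03

Δg_obs = 983013.67 − 983129.71 = -116.04 mGal over Δh = 609.3 − 90.2 = 519.1 m
Equal Bouguer anomalies ⇒ Δg_obs + (0.3086 − 0.04193ρ)·Δh = 0
0.3086 − 0.04193ρ = −Δg_obs/Δh = 0.22354
ρ = (0.3086 − 0.22354) / 0.04193 = 2.03 g/cm³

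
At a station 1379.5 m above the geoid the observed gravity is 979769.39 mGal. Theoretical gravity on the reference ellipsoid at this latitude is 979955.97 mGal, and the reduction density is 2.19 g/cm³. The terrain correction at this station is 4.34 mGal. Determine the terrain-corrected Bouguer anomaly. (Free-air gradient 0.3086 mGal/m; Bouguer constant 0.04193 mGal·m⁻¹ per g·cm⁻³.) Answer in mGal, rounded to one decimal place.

116.8

Free-air correction = 0.3086 × 1379.5 = 425.71 mGal
Free-air anomaly = 979769.39 − 979955.97 + (425.71) = 239.13 mGal
Bouguer slab correction = 0.04193 × 2.19 × 1379.5 = 126.67 mGal
Simple Bouguer anomaly = 239.13 − (126.67) = 112.46 mGal
Complete Bouguer anomaly = 112.46 + 4.34 = 116.80 mGal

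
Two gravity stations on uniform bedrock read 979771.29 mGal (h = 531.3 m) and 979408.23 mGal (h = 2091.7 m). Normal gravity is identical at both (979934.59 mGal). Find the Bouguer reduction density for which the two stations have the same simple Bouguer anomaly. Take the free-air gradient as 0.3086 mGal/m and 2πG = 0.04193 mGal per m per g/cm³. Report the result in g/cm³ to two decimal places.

Δg_obs = 979408.23 − 979771.29 = -363.06 mGal over Δh = 2091.7 − 531.3 = 1560.4 m
Equal Bouguer anomalies ⇒ Δg_obs + (0.3086 − 0.04193ρ)·Δh = 0
0.3086 − 0.04193ρ = −Δg_obs/Δh = 0.23267
ρ = (0.3086 − 0.23267) / 0.04193 = 1.81 g/cm³

1.81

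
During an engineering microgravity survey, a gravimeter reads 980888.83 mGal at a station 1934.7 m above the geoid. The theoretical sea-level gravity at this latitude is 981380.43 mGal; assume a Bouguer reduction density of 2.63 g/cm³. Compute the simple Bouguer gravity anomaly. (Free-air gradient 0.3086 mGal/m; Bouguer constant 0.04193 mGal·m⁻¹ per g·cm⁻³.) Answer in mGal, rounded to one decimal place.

-107.9

Free-air correction = 0.3086 × 1934.7 = 597.05 mGal
Free-air anomaly = 980888.83 − 981380.43 + (597.05) = 105.45 mGal
Bouguer slab correction = 0.04193 × 2.63 × 1934.7 = 213.35 mGal
Simple Bouguer anomaly = 105.45 − (213.35) = -107.90 mGal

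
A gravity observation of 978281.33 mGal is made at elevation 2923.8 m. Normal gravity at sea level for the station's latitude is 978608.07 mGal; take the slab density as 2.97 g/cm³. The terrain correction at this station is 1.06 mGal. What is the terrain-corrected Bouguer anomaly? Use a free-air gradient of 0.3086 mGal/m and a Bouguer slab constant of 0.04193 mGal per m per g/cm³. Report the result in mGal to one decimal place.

Free-air correction = 0.3086 × 2923.8 = 902.28 mGal
Free-air anomaly = 978281.33 − 978608.07 + (902.28) = 575.54 mGal
Bouguer slab correction = 0.04193 × 2.97 × 2923.8 = 364.11 mGal
Simple Bouguer anomaly = 575.54 − (364.11) = 211.43 mGal
Complete Bouguer anomaly = 211.43 + 1.06 = 212.49 mGal

212.5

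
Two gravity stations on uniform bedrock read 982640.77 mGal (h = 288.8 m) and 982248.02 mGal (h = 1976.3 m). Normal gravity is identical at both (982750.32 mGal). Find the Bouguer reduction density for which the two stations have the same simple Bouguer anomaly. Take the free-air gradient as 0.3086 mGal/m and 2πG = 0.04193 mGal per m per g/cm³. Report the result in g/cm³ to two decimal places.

Δg_obs = 982248.02 − 982640.77 = -392.75 mGal over Δh = 1976.3 − 288.8 = 1687.5 m
Equal Bouguer anomalies ⇒ Δg_obs + (0.3086 − 0.04193ρ)·Δh = 0
0.3086 − 0.04193ρ = −Δg_obs/Δh = 0.23274
ρ = (0.3086 − 0.23274) / 0.04193 = 1.81 g/cm³

1.81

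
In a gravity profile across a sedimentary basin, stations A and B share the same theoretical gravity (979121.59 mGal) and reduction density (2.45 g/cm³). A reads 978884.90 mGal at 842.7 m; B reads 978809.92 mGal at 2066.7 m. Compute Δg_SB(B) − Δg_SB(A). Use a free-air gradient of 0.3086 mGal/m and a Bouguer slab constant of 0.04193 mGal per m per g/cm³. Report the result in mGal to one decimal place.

177.0

Δg_SB(A) = 978884.90 − 979121.59 + 0.3086×842.7 − 0.04193×2.45×842.7 = -63.20 mGal
Δg_SB(B) = 978809.92 − 979121.59 + 0.3086×2066.7 − 0.04193×2.45×2066.7 = 113.80 mGal
Difference = 113.80 − (-63.20) = 177.00 mGal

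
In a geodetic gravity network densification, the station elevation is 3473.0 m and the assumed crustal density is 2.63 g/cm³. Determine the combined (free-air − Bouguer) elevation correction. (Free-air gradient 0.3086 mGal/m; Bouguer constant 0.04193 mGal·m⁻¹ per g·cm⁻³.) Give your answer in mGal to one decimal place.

688.8

Combined gradient = 0.3086 − 0.04193 × 2.63 = 0.1983241 mGal/m
Combined elevation correction = 0.1983241 × 3473.0 = 688.8 mGal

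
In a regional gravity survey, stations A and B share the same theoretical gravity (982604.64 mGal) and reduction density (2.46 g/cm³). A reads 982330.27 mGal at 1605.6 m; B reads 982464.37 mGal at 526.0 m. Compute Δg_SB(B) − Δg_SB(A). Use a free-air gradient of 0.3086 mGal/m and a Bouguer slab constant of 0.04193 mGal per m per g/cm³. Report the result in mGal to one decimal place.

-87.7

Δg_SB(A) = 982330.27 − 982604.64 + 0.3086×1605.6 − 0.04193×2.46×1605.6 = 55.50 mGal
Δg_SB(B) = 982464.37 − 982604.64 + 0.3086×526.0 − 0.04193×2.46×526.0 = -32.20 mGal
Difference = -32.20 − (55.50) = -87.70 mGal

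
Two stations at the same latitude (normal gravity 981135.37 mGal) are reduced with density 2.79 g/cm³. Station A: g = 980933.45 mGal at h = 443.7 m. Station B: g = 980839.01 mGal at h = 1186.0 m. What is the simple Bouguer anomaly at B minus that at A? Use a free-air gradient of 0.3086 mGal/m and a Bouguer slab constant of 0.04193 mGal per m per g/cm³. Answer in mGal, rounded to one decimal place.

47.8

Δg_SB(A) = 980933.45 − 981135.37 + 0.3086×443.7 − 0.04193×2.79×443.7 = -116.90 mGal
Δg_SB(B) = 980839.01 − 981135.37 + 0.3086×1186.0 − 0.04193×2.79×1186.0 = -69.10 mGal
Difference = -69.10 − (-116.90) = 47.80 mGal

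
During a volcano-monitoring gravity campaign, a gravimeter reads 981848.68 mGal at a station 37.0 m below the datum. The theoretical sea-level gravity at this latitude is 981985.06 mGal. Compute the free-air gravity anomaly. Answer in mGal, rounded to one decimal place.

Free-air correction = 0.3086 × -37.0 = -11.42 mGal
Free-air anomaly = 981848.68 − 981985.06 + (-11.42) = -147.80 mGal

-147.8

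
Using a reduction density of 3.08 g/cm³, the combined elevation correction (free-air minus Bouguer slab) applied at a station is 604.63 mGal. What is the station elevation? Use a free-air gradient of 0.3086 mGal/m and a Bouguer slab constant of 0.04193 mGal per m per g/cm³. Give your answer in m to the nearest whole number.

Combined gradient = 0.3086 − 0.04193 × 3.08 = 0.1794556 mGal/m
h = 604.63 / 0.1794556 = 3369.25 m

3369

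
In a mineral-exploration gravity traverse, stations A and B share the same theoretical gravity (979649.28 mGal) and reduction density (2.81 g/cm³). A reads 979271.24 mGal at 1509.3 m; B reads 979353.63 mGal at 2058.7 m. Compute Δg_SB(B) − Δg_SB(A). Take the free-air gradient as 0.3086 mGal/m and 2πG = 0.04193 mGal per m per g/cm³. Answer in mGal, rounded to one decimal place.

187.2

Δg_SB(A) = 979271.24 − 979649.28 + 0.3086×1509.3 − 0.04193×2.81×1509.3 = -90.10 mGal
Δg_SB(B) = 979353.63 − 979649.28 + 0.3086×2058.7 − 0.04193×2.81×2058.7 = 97.10 mGal
Difference = 97.10 − (-90.10) = 187.20 mGal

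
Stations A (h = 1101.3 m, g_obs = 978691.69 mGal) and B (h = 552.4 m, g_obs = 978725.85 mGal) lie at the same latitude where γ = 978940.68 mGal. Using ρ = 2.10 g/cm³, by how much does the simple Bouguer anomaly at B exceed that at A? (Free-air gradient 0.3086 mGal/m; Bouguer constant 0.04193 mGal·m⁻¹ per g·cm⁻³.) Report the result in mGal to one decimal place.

Δg_SB(A) = 978691.69 − 978940.68 + 0.3086×1101.3 − 0.04193×2.10×1101.3 = -6.10 mGal
Δg_SB(B) = 978725.85 − 978940.68 + 0.3086×552.4 − 0.04193×2.10×552.4 = -93.00 mGal
Difference = -93.00 − (-6.10) = -86.90 mGal

-86.9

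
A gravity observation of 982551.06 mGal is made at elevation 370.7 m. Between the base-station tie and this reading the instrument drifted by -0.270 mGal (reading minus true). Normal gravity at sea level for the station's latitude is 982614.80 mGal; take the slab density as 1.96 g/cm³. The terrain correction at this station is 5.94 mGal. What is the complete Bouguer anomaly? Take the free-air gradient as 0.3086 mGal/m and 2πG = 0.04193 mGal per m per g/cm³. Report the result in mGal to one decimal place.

26.4

Drift-corrected reading = 982551.06 − (-0.270) = 982551.330 mGal
Free-air correction = 0.3086 × 370.7 = 114.40 mGal
Free-air anomaly = 982551.330 − 982614.80 + (114.40) = 50.930 mGal
Bouguer slab correction = 0.04193 × 1.96 × 370.7 = 30.47 mGal
Simple Bouguer anomaly = 50.930 − (30.47) = 20.460 mGal
Complete Bouguer anomaly = 20.460 + 5.94 = 26.400 mGal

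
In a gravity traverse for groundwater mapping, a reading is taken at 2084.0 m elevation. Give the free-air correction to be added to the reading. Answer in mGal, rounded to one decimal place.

Free-air correction = 0.3086 × 2084.0 = 643.1 mGal

643.1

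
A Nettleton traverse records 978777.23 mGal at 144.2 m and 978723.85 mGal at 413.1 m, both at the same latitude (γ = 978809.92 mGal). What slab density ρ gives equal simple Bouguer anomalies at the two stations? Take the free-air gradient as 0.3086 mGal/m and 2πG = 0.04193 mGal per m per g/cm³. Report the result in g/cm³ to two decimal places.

Δg_obs = 978723.85 − 978777.23 = -53.38 mGal over Δh = 413.1 − 144.2 = 268.9 m
Equal Bouguer anomalies ⇒ Δg_obs + (0.3086 − 0.04193ρ)·Δh = 0
0.3086 − 0.04193ρ = −Δg_obs/Δh = 0.19851
ρ = (0.3086 − 0.19851) / 0.04193 = 2.63 g/cm³

2.63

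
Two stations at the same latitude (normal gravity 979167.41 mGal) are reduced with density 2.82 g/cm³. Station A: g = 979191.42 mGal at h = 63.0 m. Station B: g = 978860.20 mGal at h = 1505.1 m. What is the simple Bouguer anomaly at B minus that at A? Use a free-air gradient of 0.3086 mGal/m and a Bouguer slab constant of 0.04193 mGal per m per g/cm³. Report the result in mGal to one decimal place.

Δg_SB(A) = 979191.42 − 979167.41 + 0.3086×63.0 − 0.04193×2.82×63.0 = 36.00 mGal
Δg_SB(B) = 978860.20 − 979167.41 + 0.3086×1505.1 − 0.04193×2.82×1505.1 = -20.70 mGal
Difference = -20.70 − (36.00) = -56.70 mGal

-56.7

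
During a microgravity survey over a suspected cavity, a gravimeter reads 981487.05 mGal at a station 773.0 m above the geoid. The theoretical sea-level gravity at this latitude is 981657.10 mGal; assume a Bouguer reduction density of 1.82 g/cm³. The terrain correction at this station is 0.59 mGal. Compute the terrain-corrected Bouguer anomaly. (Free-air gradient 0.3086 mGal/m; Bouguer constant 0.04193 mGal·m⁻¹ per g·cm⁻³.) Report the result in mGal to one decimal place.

Free-air correction = 0.3086 × 773.0 = 238.55 mGal
Free-air anomaly = 981487.05 − 981657.10 + (238.55) = 68.50 mGal
Bouguer slab correction = 0.04193 × 1.82 × 773.0 = 58.99 mGal
Simple Bouguer anomaly = 68.50 − (58.99) = 9.51 mGal
Complete Bouguer anomaly = 9.51 + 0.59 = 10.10 mGal

10.1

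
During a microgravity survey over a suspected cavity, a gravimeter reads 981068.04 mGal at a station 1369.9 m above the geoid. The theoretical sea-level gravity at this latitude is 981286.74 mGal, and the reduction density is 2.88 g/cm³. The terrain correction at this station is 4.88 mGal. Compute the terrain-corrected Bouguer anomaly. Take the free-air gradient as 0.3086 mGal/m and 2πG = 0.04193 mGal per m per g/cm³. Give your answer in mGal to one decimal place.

Free-air correction = 0.3086 × 1369.9 = 422.75 mGal
Free-air anomaly = 981068.04 − 981286.74 + (422.75) = 204.05 mGal
Bouguer slab correction = 0.04193 × 2.88 × 1369.9 = 165.43 mGal
Simple Bouguer anomaly = 204.05 − (165.43) = 38.62 mGal
Complete Bouguer anomaly = 38.62 + 4.88 = 43.50 mGal

43.5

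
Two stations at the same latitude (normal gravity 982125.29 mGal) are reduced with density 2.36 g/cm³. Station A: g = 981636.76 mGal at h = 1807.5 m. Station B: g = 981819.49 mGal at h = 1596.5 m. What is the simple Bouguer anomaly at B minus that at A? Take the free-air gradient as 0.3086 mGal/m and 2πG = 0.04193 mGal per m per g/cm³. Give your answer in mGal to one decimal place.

138.5

Δg_SB(A) = 981636.76 − 982125.29 + 0.3086×1807.5 − 0.04193×2.36×1807.5 = -109.60 mGal
Δg_SB(B) = 981819.49 − 982125.29 + 0.3086×1596.5 − 0.04193×2.36×1596.5 = 28.90 mGal
Difference = 28.90 − (-109.60) = 138.50 mGal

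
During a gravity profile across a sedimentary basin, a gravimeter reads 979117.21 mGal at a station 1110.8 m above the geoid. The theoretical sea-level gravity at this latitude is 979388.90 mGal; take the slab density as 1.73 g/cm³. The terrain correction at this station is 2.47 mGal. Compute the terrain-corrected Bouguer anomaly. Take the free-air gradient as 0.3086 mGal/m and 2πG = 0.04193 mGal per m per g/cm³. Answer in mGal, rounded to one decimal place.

-7.0

Free-air correction = 0.3086 × 1110.8 = 342.79 mGal
Free-air anomaly = 979117.21 − 979388.90 + (342.79) = 71.10 mGal
Bouguer slab correction = 0.04193 × 1.73 × 1110.8 = 80.58 mGal
Simple Bouguer anomaly = 71.10 − (80.58) = -9.48 mGal
Complete Bouguer anomaly = -9.48 + 2.47 = -7.01 mGal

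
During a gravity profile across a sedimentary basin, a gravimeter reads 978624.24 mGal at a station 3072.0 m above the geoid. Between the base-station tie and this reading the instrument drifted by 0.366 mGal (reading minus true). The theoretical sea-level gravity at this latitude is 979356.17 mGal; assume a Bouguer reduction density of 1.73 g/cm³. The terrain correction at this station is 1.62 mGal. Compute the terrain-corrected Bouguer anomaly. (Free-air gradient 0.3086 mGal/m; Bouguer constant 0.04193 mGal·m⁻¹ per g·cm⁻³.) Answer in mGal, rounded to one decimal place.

Drift-corrected reading = 978624.24 − (0.366) = 978623.874 mGal
Free-air correction = 0.3086 × 3072.0 = 948.02 mGal
Free-air anomaly = 978623.874 − 979356.17 + (948.02) = 215.724 mGal
Bouguer slab correction = 0.04193 × 1.73 × 3072.0 = 222.84 mGal
Simple Bouguer anomaly = 215.724 − (222.84) = -7.116 mGal
Complete Bouguer anomaly = -7.116 + 1.62 = -5.496 mGal

-5.5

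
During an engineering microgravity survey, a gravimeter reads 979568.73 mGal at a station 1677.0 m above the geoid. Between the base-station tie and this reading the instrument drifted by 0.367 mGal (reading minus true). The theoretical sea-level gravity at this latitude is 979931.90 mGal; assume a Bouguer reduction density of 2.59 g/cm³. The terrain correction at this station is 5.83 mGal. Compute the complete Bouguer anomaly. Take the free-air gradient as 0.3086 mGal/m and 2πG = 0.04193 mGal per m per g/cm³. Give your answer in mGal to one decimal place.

Drift-corrected reading = 979568.73 − (0.367) = 979568.363 mGal
Free-air correction = 0.3086 × 1677.0 = 517.52 mGal
Free-air anomaly = 979568.363 − 979931.90 + (517.52) = 153.983 mGal
Bouguer slab correction = 0.04193 × 2.59 × 1677.0 = 182.12 mGal
Simple Bouguer anomaly = 153.983 − (182.12) = -28.137 mGal
Complete Bouguer anomaly = -28.137 + 5.83 = -22.307 mGal

-22.3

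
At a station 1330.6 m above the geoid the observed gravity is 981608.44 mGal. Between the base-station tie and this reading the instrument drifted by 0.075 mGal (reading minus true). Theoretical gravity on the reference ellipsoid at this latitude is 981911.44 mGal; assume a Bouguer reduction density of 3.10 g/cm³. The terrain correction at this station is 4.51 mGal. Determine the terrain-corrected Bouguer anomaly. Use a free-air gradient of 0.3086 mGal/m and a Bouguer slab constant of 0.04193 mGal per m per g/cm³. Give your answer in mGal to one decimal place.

Drift-corrected reading = 981608.44 − (0.075) = 981608.365 mGal
Free-air correction = 0.3086 × 1330.6 = 410.62 mGal
Free-air anomaly = 981608.365 − 981911.44 + (410.62) = 107.545 mGal
Bouguer slab correction = 0.04193 × 3.10 × 1330.6 = 172.96 mGal
Simple Bouguer anomaly = 107.545 − (172.96) = -65.415 mGal
Complete Bouguer anomaly = -65.415 + 4.51 = -60.905 mGal

-60.9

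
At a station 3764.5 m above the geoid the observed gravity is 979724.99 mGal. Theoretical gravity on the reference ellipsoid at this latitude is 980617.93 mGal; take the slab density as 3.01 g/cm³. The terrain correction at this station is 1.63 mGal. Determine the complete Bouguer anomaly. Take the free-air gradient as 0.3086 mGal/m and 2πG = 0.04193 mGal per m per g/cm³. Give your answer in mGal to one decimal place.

-204.7

Free-air correction = 0.3086 × 3764.5 = 1161.72 mGal
Free-air anomaly = 979724.99 − 980617.93 + (1161.72) = 268.78 mGal
Bouguer slab correction = 0.04193 × 3.01 × 3764.5 = 475.11 mGal
Simple Bouguer anomaly = 268.78 − (475.11) = -206.33 mGal
Complete Bouguer anomaly = -206.33 + 1.63 = -204.70 mGal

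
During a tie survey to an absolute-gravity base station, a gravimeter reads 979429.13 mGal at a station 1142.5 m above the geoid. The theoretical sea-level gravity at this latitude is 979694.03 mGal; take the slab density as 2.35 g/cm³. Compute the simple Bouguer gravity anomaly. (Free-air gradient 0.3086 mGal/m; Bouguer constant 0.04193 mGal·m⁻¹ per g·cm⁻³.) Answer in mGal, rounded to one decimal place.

Free-air correction = 0.3086 × 1142.5 = 352.58 mGal
Free-air anomaly = 979429.13 − 979694.03 + (352.58) = 87.68 mGal
Bouguer slab correction = 0.04193 × 2.35 × 1142.5 = 112.58 mGal
Simple Bouguer anomaly = 87.68 − (112.58) = -24.90 mGal

-24.9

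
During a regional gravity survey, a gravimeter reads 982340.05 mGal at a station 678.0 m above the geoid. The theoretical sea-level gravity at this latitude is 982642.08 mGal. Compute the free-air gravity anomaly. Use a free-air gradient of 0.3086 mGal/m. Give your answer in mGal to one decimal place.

Free-air correction = 0.3086 × 678.0 = 209.23 mGal
Free-air anomaly = 982340.05 − 982642.08 + (209.23) = -92.80 mGal

-92.8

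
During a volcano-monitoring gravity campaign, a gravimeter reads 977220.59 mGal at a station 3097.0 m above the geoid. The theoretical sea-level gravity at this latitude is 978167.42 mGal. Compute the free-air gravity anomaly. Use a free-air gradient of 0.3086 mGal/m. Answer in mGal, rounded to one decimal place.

Free-air correction = 0.3086 × 3097.0 = 955.73 mGal
Free-air anomaly = 977220.59 − 978167.42 + (955.73) = 8.90 mGal

8.9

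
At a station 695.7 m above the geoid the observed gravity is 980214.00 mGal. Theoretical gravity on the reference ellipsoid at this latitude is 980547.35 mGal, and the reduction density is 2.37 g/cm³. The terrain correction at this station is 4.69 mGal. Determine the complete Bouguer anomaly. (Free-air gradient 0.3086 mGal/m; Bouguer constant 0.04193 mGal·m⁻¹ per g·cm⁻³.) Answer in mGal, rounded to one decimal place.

-183.1

Free-air correction = 0.3086 × 695.7 = 214.69 mGal
Free-air anomaly = 980214.00 − 980547.35 + (214.69) = -118.66 mGal
Bouguer slab correction = 0.04193 × 2.37 × 695.7 = 69.13 mGal
Simple Bouguer anomaly = -118.66 − (69.13) = -187.79 mGal
Complete Bouguer anomaly = -187.79 + 4.69 = -183.10 mGal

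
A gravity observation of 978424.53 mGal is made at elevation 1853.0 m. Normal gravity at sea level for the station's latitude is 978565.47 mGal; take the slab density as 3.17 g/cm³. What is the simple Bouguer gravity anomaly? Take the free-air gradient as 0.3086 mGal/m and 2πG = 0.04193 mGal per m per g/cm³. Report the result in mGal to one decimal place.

184.6

Free-air correction = 0.3086 × 1853.0 = 571.84 mGal
Free-air anomaly = 978424.53 − 978565.47 + (571.84) = 430.90 mGal
Bouguer slab correction = 0.04193 × 3.17 × 1853.0 = 246.30 mGal
Simple Bouguer anomaly = 430.90 − (246.30) = 184.60 mGal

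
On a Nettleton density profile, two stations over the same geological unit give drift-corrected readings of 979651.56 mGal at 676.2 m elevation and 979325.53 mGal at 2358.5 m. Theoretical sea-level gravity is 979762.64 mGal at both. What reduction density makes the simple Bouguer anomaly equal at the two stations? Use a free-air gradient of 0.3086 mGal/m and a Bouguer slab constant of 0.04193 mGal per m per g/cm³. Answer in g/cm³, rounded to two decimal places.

Δg_obs = 979325.53 − 979651.56 = -326.03 mGal over Δh = 2358.5 − 676.2 = 1682.3 m
Equal Bouguer anomalies ⇒ Δg_obs + (0.3086 − 0.04193ρ)·Δh = 0
0.3086 − 0.04193ρ = −Δg_obs/Δh = 0.19380
ρ = (0.3086 − 0.19380) / 0.04193 = 2.74 g/cm³

2.74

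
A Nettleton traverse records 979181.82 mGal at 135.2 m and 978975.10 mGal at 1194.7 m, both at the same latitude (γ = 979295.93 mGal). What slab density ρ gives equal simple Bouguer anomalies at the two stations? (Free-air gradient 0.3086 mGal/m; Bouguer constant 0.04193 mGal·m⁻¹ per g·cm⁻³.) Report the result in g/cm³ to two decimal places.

2.71

Δg_obs = 978975.10 − 979181.82 = -206.72 mGal over Δh = 1194.7 − 135.2 = 1059.5 m
Equal Bouguer anomalies ⇒ Δg_obs + (0.3086 − 0.04193ρ)·Δh = 0
0.3086 − 0.04193ρ = −Δg_obs/Δh = 0.19511
ρ = (0.3086 − 0.19511) / 0.04193 = 2.71 g/cm³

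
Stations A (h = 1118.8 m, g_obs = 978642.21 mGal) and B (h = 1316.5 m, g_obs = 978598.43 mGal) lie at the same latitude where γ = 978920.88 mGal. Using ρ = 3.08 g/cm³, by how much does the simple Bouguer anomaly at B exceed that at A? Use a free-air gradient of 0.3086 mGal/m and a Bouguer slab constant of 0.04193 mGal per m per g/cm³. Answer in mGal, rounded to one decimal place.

-8.3

Δg_SB(A) = 978642.21 − 978920.88 + 0.3086×1118.8 − 0.04193×3.08×1118.8 = -77.90 mGal
Δg_SB(B) = 978598.43 − 978920.88 + 0.3086×1316.5 − 0.04193×3.08×1316.5 = -86.20 mGal
Difference = -86.20 − (-77.90) = -8.30 mGal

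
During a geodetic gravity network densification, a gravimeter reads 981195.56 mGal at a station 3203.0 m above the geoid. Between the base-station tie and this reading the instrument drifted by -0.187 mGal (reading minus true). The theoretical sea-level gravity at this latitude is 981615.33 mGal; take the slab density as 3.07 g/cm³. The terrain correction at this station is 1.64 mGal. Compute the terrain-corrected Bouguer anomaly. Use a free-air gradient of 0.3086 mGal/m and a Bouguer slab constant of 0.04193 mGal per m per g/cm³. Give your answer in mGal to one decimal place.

Drift-corrected reading = 981195.56 − (-0.187) = 981195.747 mGal
Free-air correction = 0.3086 × 3203.0 = 988.45 mGal
Free-air anomaly = 981195.747 − 981615.33 + (988.45) = 568.867 mGal
Bouguer slab correction = 0.04193 × 3.07 × 3203.0 = 412.31 mGal
Simple Bouguer anomaly = 568.867 − (412.31) = 156.557 mGal
Complete Bouguer anomaly = 156.557 + 1.64 = 158.197 mGal

158.2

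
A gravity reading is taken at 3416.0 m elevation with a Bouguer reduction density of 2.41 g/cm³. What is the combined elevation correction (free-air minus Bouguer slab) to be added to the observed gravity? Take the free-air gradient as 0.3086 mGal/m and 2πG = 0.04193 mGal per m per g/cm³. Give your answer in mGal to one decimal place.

709.0

Combined gradient = 0.3086 − 0.04193 × 2.41 = 0.2075487 mGal/m
Combined elevation correction = 0.2075487 × 3416.0 = 709.0 mGal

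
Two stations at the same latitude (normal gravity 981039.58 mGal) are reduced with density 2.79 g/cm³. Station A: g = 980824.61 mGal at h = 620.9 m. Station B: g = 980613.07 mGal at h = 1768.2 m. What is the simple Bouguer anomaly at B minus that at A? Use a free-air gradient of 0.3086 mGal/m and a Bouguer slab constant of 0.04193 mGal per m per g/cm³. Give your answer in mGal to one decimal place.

8.3

Δg_SB(A) = 980824.61 − 981039.58 + 0.3086×620.9 − 0.04193×2.79×620.9 = -96.00 mGal
Δg_SB(B) = 980613.07 − 981039.58 + 0.3086×1768.2 − 0.04193×2.79×1768.2 = -87.70 mGal
Difference = -87.70 − (-96.00) = 8.30 mGal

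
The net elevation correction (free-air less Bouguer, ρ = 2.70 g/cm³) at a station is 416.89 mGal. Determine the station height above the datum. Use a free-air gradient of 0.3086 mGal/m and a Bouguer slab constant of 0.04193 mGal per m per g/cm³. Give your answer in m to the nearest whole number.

2134

Combined gradient = 0.3086 − 0.04193 × 2.70 = 0.1953890 mGal/m
h = 416.89 / 0.1953890 = 2133.64 m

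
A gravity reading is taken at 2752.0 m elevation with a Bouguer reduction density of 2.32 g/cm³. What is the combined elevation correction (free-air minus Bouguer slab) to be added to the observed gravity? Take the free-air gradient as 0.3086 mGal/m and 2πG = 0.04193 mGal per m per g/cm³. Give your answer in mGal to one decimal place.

581.6

Combined gradient = 0.3086 − 0.04193 × 2.32 = 0.2113224 mGal/m
Combined elevation correction = 0.2113224 × 2752.0 = 581.6 mGal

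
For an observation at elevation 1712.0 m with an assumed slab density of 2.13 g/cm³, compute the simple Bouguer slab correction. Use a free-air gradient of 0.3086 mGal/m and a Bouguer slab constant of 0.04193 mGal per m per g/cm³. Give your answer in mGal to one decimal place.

152.9

Bouguer slab correction = 0.04193 × 2.13 × 1712.0 = 152.9 mGal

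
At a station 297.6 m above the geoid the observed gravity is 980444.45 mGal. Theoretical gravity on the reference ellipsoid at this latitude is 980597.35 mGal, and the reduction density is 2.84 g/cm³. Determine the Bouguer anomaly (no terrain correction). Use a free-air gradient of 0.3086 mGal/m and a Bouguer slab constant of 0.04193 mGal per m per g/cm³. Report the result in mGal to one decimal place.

Free-air correction = 0.3086 × 297.6 = 91.84 mGal
Free-air anomaly = 980444.45 − 980597.35 + (91.84) = -61.06 mGal
Bouguer slab correction = 0.04193 × 2.84 × 297.6 = 35.44 mGal
Simple Bouguer anomaly = -61.06 − (35.44) = -96.50 mGal

-96.5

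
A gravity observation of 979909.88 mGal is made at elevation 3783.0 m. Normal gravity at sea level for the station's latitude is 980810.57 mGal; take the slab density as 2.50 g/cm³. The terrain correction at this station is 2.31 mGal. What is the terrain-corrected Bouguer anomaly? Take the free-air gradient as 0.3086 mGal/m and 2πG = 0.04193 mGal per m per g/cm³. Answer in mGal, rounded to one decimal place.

-127.5

Free-air correction = 0.3086 × 3783.0 = 1167.43 mGal
Free-air anomaly = 979909.88 − 980810.57 + (1167.43) = 266.74 mGal
Bouguer slab correction = 0.04193 × 2.50 × 3783.0 = 396.55 mGal
Simple Bouguer anomaly = 266.74 − (396.55) = -129.81 mGal
Complete Bouguer anomaly = -129.81 + 2.31 = -127.50 mGal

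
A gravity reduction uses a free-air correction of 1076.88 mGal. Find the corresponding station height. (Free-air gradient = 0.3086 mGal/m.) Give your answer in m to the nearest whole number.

h = 1076.88 / 0.3086 = 3489.57 m

3490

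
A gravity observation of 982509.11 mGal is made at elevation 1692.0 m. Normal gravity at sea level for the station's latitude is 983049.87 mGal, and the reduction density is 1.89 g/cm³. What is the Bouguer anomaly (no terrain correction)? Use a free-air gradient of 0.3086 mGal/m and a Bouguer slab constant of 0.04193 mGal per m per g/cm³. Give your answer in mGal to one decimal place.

-152.7

Free-air correction = 0.3086 × 1692.0 = 522.15 mGal
Free-air anomaly = 982509.11 − 983049.87 + (522.15) = -18.61 mGal
Bouguer slab correction = 0.04193 × 1.89 × 1692.0 = 134.09 mGal
Simple Bouguer anomaly = -18.61 − (134.09) = -152.70 mGal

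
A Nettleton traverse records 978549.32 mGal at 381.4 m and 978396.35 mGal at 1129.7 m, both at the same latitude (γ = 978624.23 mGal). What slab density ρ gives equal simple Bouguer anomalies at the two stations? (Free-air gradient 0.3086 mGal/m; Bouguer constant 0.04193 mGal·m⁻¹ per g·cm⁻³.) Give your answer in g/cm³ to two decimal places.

Δg_obs = 978396.35 − 978549.32 = -152.97 mGal over Δh = 1129.7 − 381.4 = 748.3 m
Equal Bouguer anomalies ⇒ Δg_obs + (0.3086 − 0.04193ρ)·Δh = 0
0.3086 − 0.04193ρ = −Δg_obs/Δh = 0.20442
ρ = (0.3086 − 0.20442) / 0.04193 = 2.48 g/cm³

2.48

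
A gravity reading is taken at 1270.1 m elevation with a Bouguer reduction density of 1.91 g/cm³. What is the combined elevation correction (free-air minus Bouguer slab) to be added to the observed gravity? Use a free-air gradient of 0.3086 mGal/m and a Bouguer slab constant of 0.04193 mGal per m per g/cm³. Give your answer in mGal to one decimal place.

Combined gradient = 0.3086 − 0.04193 × 1.91 = 0.2285137 mGal/m
Combined elevation correction = 0.2285137 × 1270.1 = 290.2 mGal

290.2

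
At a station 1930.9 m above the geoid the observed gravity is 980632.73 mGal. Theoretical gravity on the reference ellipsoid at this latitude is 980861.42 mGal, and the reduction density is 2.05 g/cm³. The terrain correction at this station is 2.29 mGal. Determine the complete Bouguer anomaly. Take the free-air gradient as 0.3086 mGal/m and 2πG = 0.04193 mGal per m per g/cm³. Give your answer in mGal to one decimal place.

203.5

Free-air correction = 0.3086 × 1930.9 = 595.88 mGal
Free-air anomaly = 980632.73 − 980861.42 + (595.88) = 367.19 mGal
Bouguer slab correction = 0.04193 × 2.05 × 1930.9 = 165.97 mGal
Simple Bouguer anomaly = 367.19 − (165.97) = 201.22 mGal
Complete Bouguer anomaly = 201.22 + 2.29 = 203.51 mGal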